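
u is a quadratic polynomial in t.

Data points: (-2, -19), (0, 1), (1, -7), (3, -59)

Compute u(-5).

Write u(t) = at² + bt + c; the 4 given values yield a linear system in the 3 coefficients.
Solving, u(t) = -6t² - 2t + 1.
Then u(-5) = -139.

-139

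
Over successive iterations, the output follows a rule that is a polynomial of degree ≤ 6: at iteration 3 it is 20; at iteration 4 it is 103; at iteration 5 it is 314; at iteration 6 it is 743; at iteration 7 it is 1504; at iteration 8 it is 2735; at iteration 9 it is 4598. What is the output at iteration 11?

Write the value at x as Q(x).
First differences: 83, 211, 429, 761, 1231, 1863. Second differences: 128, 218, 332, 470, 632. Third differences: 90, 114, 138, 162. Fourth differences: 24, 24, 24.
Level-4 differences are constant, so Q has degree 4.
Fitting a degree-4 polynomial gives Q(x) = x^4 - 3x³ + 3x² - 2x - 1.
Then Q(11) = 10988.

10988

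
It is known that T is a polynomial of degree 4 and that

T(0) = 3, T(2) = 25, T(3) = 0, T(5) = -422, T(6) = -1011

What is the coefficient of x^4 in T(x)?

-1

Write T(x) = ax^4 + bx³ + cx² + dx + e; the 5 given values yield a linear system in the 5 coefficients.
Solving, T(x) = -x^4 + 7x² + 5x + 3.
The coefficient of x^4 is -1.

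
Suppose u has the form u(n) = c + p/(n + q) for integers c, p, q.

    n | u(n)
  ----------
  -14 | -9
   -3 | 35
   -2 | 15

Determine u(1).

3

(u(n) − c)(n + q) = p for each data point; the three points give a linear system in c and q, then p follows.
Solving: c = -5, q = 4, p = 40, so u(n) = -5 + 40/(n + 4).
Then u(1) = -5 + 40/5 = 3.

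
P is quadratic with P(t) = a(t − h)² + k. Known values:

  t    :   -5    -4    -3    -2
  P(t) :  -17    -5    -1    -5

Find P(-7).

First differences 12, 4, -4; second difference -8 = 2a, so a = -4.
Expanding, the t-coefficient is −2ah = 8h; matching it to the data gives h = -3, and then k = -1.
So P(t) = -4(t + 3)² − 1.
P(-7) = -4·(-4)² − 1 = -65.

-65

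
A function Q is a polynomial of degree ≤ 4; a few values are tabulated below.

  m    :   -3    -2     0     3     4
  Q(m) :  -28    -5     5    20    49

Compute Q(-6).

-241

Write Q(m) = am^4 + bm³ + cm² + dm + e; the 5 given values yield a linear system in the 5 coefficients.
Solving, the leading coefficient vanishes, and Q(m) = m³ - m² - m + 5.
Then Q(-6) = -241.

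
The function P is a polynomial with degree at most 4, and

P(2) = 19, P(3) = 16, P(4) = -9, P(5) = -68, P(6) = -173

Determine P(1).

12

First differences: -3, -25, -59, -105. Second differences: -22, -34, -46. Third differences: -12, -12.
Level-3 differences are constant, so P has degree 3.
Fitting a degree-3 polynomial gives P(k) = -2k³ + 7k² + 7.
Then P(1) = 12.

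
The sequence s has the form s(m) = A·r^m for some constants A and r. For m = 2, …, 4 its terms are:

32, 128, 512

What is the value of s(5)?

2048

Consecutive ratio: 128/32 = 4, and 512/128 = 4, so r = 4.
Then A·4^2 = 32 gives A = 2, and s(m) = 2·4^m.
s(5) = 2·4^5 = 2048.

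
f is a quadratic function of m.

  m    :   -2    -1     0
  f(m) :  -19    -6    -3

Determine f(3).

-54

Write f(m) = am² + bm + c; the 3 given values yield a linear system in the 3 coefficients.
Solving, f(m) = -5m² - 2m - 3.
Then f(3) = -54.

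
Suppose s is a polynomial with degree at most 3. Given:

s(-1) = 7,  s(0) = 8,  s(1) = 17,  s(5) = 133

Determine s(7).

Write s(k) = ak³ + bk² + ck + d; the 4 given values yield a linear system in the 4 coefficients.
Solving, the leading coefficient vanishes, and s(k) = 4k² + 5k + 8.
Then s(7) = 239.

239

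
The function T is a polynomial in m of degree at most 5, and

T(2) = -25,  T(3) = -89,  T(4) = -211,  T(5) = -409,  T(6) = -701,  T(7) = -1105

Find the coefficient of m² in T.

Write T(m) = am^5 + bm^4 + cm³ + dm² + em + p; the 6 given values yield a linear system in the 6 coefficients.
Solving, the top 2 coefficients vanish, and T(m) = -3m³ - 2m² + 3m + 1.
The coefficient of m² is -2.

-2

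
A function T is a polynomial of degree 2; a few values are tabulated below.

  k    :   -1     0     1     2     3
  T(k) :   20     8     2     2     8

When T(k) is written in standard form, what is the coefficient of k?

-9

First differences: -12, -6, 0, 6. Second differences: 6, 6, 6.
Level-2 differences are constant, so T has degree 2.
Fitting a degree-2 polynomial gives T(k) = 3k² - 9k + 8.
The coefficient of k is -9.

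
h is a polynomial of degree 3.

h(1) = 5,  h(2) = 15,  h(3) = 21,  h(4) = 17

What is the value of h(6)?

Write h(t) = at³ + bt² + ct + d; the 4 given values yield a linear system in the 4 coefficients.
Solving, h(t) = -t³ + 4t² + 5t - 3.
Then h(6) = -45.

-45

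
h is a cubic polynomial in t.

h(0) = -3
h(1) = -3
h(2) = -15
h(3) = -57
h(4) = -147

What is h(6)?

Write h(t) = at³ + bt² + ct + d; the 5 given values yield a linear system in the 4 coefficients.
Solving, h(t) = -3t³ + 3t² - 3.
Then h(6) = -543.

-543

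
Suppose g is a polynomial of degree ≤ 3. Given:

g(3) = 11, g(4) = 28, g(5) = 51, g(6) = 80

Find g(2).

First differences: 17, 23, 29. Second differences: 6, 6.
Level-2 differences are constant, so g has degree 2.
Fitting a degree-2 polynomial gives g(n) = 3n² - 4n - 4.
Then g(2) = 0.

0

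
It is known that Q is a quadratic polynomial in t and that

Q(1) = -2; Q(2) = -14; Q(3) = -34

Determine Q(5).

Write Q(t) = at² + bt + c; the 3 given values yield a linear system in the 3 coefficients.
Solving, Q(t) = -4t² + 2.
Then Q(5) = -98.

-98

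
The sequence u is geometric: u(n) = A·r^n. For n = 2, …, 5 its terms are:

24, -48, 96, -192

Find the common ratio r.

-2

Consecutive ratio: -48/24 = -2, and 96/(-48) = -2, so r = -2.
Then A·(-2)^2 = 24 gives A = 6, and u(n) = 6·(-2)^n.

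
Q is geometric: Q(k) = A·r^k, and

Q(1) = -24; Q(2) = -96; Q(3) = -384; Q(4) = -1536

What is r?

4

Consecutive ratio: -96/(-24) = 4, and -384/(-96) = 4, so r = 4.
Then A·4^1 = -24 gives A = -6, and Q(k) = -6·4^k.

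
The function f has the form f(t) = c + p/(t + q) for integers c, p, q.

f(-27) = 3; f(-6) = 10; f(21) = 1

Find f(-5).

14

(f(t) − c)(t + q) = p for each data point; the three points give a linear system in c and q, then p follows.
Solving: c = 2, q = 3, p = -24, so f(t) = 2 − 24/(t + 3).
Then f(-5) = 2 − 24/(-2) = 14.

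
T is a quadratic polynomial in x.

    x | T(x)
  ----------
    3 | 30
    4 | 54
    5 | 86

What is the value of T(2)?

Write T(x) = ax² + bx + c; the 3 given values yield a linear system in the 3 coefficients.
Solving, T(x) = 4x² - 4x + 6.
Then T(2) = 14.

14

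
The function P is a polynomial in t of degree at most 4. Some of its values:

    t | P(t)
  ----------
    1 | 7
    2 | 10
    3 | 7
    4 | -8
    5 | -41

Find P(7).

-185

First differences: 3, -3, -15, -33. Second differences: -6, -12, -18. Third differences: -6, -6.
Level-3 differences are constant, so P has degree 3.
Fitting a degree-3 polynomial gives P(t) = -t³ + 3t² + t + 4.
Then P(7) = -185.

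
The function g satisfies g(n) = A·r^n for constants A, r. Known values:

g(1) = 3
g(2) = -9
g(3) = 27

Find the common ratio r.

Consecutive ratio: -9/3 = -3, and 27/(-9) = -3, so r = -3.
Then A·(-3)^1 = 3 gives A = -1, and g(n) = -1·(-3)^n.

-3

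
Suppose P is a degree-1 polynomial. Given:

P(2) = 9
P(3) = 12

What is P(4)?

15

Write P(k) = ak + b; the 2 given values yield a linear system in the 2 coefficients.
Solving, P(k) = 3k + 3.
Then P(4) = 15.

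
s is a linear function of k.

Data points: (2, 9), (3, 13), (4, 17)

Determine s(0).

First differences: 4, 4.
Level-1 differences are constant, so s has degree 1.
Fitting a degree-1 polynomial gives s(k) = 4k + 1.
Then s(0) = 1.

1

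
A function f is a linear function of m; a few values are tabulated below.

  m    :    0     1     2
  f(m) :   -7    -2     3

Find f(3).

8

Write f(m) = am + b; the 3 given values yield a linear system in the 2 coefficients.
Solving, f(m) = 5m - 7.
Then f(3) = 8.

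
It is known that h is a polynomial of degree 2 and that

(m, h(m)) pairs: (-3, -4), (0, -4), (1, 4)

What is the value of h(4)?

Write h(m) = am² + bm + c; the 3 given values yield a linear system in the 3 coefficients.
Solving, h(m) = 2m² + 6m - 4.
Then h(4) = 52.

52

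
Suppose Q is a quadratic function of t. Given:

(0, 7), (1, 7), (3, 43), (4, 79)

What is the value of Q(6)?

Write Q(t) = at² + bt + c; the 4 given values yield a linear system in the 3 coefficients.
Solving, Q(t) = 6t² - 6t + 7.
Then Q(6) = 187.

187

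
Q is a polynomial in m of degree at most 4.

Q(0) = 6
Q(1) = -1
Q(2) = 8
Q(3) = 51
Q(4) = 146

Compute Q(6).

Write Q(m) = am^4 + bm³ + cm² + dm + e; the 5 given values yield a linear system in the 5 coefficients.
Solving, the leading coefficient vanishes, and Q(m) = 3m³ - m² - 9m + 6.
Then Q(6) = 564.

564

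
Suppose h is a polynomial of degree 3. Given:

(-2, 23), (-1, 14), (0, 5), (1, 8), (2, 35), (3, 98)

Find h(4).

209

Write h(t) = at³ + bt² + ct + d; the 6 given values yield a linear system in the 4 coefficients.
Solving, h(t) = 2t³ + 6t² - 5t + 5.
Then h(4) = 209.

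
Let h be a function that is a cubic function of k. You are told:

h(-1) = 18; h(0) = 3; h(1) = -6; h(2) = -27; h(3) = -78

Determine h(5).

-342

Write h(k) = ak³ + bk² + ck + d; the 5 given values yield a linear system in the 4 coefficients.
Solving, h(k) = -3k³ + 3k² - 9k + 3.
Then h(5) = -342.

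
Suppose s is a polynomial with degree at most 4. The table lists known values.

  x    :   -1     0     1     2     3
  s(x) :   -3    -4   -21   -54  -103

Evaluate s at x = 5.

-249

Write s(x) = ax^4 + bx³ + cx² + dx + e; the 5 given values yield a linear system in the 5 coefficients.
Solving, the top 2 coefficients vanish, and s(x) = -8x² - 9x - 4.
Then s(5) = -249.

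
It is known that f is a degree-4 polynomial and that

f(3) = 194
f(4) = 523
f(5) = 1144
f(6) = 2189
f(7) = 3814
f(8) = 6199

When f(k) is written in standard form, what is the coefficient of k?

-1

First differences: 329, 621, 1045, 1625, 2385. Second differences: 292, 424, 580, 760. Third differences: 132, 156, 180. Fourth differences: 24, 24.
Level-4 differences are constant, so f has degree 4.
Fitting a degree-4 polynomial gives f(k) = k^4 + 4k³ + k² - k - 1.
The coefficient of k is -1.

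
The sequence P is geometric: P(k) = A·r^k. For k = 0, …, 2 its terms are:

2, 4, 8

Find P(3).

Consecutive ratio: 4/2 = 2, and 8/4 = 2, so r = 2.
Then A·2^0 = 2 gives A = 2, and P(k) = 2·2^k.
P(3) = 2·2^3 = 16.

16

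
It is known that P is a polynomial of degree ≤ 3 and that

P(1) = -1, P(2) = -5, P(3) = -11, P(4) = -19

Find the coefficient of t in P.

-1

First differences: -4, -6, -8. Second differences: -2, -2.
Level-2 differences are constant, so P has degree 2.
Fitting a degree-2 polynomial gives P(t) = -t² - t + 1.
The coefficient of t is -1.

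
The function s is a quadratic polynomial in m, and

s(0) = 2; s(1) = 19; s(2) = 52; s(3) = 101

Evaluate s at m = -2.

First differences: 17, 33, 49. Second differences: 16, 16.
Level-2 differences are constant, so s has degree 2.
Fitting a degree-2 polynomial gives s(m) = 8m² + 9m + 2.
Then s(-2) = 16.

16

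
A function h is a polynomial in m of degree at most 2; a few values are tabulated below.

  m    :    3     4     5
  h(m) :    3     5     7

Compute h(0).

First differences: 2, 2.
Level-1 differences are constant, so h has degree 1.
Fitting a degree-1 polynomial gives h(m) = 2m - 3.
Then h(0) = -3.

-3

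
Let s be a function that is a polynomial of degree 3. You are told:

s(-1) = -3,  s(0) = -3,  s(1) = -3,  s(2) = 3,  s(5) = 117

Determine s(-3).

-27

Write s(k) = ak³ + bk² + ck + d; the 5 given values yield a linear system in the 4 coefficients.
Solving, s(k) = k³ - k - 3.
Then s(-3) = -27.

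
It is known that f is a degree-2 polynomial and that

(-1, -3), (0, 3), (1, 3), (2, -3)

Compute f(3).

First differences: 6, 0, -6. Second differences: -6, -6.
Level-2 differences are constant, so f has degree 2.
Fitting a degree-2 polynomial gives f(t) = -3t² + 3t + 3.
Then f(3) = -15.

-15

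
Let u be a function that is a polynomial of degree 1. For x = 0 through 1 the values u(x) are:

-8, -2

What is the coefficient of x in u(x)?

6

Write u(x) = ax + b; the 2 given values yield a linear system in the 2 coefficients.
Solving, u(x) = 6x - 8.
The coefficient of x is 6.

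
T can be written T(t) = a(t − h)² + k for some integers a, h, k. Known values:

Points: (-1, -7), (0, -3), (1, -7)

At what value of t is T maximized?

0

First differences 4, -4; second difference -8 = 2a, so a = -4.
Expanding, the t-coefficient is −2ah = 8h; matching it to the data gives h = 0, and then k = -3.
So T(t) = -4(t + 0)² − 3.
Hence h = 0.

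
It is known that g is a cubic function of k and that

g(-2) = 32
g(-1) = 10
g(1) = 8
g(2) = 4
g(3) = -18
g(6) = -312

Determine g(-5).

Write g(k) = ak³ + bk² + ck + d; the 6 given values yield a linear system in the 4 coefficients.
Solving, g(k) = -2k³ + 3k² + k + 6.
Then g(-5) = 326.

326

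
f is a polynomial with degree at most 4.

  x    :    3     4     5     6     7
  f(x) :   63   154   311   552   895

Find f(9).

Write f(x) = ax^4 + bx³ + cx² + dx + e; the 5 given values yield a linear system in the 5 coefficients.
Solving, the leading coefficient vanishes, and f(x) = 3x³ - 3x² + x + 6.
Then f(9) = 1959.

1959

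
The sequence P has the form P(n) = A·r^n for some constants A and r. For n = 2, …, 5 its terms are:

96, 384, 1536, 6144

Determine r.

Consecutive ratio: 384/96 = 4, and 1536/384 = 4, so r = 4.
Then A·4^2 = 96 gives A = 6, and P(n) = 6·4^n.

4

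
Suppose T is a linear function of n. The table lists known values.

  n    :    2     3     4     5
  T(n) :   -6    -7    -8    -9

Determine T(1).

First differences: -1, -1, -1.
Level-1 differences are constant, so T has degree 1.
Fitting a degree-1 polynomial gives T(n) = -n - 4.
Then T(1) = -5.

-5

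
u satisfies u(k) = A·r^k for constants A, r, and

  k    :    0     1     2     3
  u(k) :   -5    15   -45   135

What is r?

-3

Consecutive ratio: 15/(-5) = -3, and -45/15 = -3, so r = -3.
Then A·(-3)^0 = -5 gives A = -5, and u(k) = -5·(-3)^k.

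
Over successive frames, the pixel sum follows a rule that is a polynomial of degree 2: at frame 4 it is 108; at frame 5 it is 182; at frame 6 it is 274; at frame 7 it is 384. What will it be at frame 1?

-6

Write the value at k as P(k).
First differences: 74, 92, 110. Second differences: 18, 18.
Level-2 differences are constant, so P has degree 2.
Fitting a degree-2 polynomial gives P(k) = 9k² - 7k - 8.
Then P(1) = -6.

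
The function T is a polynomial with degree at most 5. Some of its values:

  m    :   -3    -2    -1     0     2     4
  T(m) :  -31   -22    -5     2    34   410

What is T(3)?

Write T(m) = am^5 + bm^4 + cm³ + dm² + em + p; the 6 given values yield a linear system in the 6 coefficients.
Solving, the leading coefficient vanishes, and T(m) = m^4 + 3m³ - 3m² + 2m + 2.
Then T(3) = 143.

143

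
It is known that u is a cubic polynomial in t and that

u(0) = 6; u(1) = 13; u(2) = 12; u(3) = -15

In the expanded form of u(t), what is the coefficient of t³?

-3

Write u(t) = at³ + bt² + ct + d; the 4 given values yield a linear system in the 4 coefficients.
Solving, u(t) = -3t³ + 5t² + 5t + 6.
The coefficient of t³ is -3.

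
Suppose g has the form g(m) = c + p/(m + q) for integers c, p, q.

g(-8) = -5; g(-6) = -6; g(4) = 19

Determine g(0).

(g(m) − c)(m + q) = p for each data point; the three points give a linear system in c and q, then p follows.
Solving: c = -1, q = -2, p = 40, so g(m) = -1 + 40/(m − 2).
Then g(0) = -1 + 40/(-2) = -21.

-21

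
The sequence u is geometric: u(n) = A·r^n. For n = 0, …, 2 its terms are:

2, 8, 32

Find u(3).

Consecutive ratio: 8/2 = 4, and 32/8 = 4, so r = 4.
Then A·4^0 = 2 gives A = 2, and u(n) = 2·4^n.
u(3) = 2·4^3 = 128.

128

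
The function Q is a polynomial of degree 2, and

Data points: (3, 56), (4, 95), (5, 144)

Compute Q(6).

203

Write Q(m) = am² + bm + c; the 3 given values yield a linear system in the 3 coefficients.
Solving, Q(m) = 5m² + 4m - 1.
Then Q(6) = 203.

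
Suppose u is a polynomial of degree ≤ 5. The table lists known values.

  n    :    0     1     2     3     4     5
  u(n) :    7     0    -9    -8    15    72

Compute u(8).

567

Write u(n) = an^5 + bn^4 + cn³ + dn² + en + p; the 6 given values yield a linear system in the 6 coefficients.
Solving, the top 2 coefficients vanish, and u(n) = 2n³ - 7n² - 2n + 7.
Then u(8) = 567.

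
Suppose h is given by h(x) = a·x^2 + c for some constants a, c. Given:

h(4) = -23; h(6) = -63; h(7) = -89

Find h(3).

From h(4) = -23 and h(6) = -63: 16a + c = -23 and 36a + c = -63.
Subtracting: 20a = -40, so a = -2; then c = -23 − (-2)·16 = 9.
So h(x) = -2x² + 9, and h(3) = -9.

-9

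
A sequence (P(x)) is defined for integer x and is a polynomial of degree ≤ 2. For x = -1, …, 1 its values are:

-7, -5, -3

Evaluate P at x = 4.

3

First differences: 2, 2.
Level-1 differences are constant, so P has degree 1.
Fitting a degree-1 polynomial gives P(x) = 2x - 5.
Then P(4) = 3.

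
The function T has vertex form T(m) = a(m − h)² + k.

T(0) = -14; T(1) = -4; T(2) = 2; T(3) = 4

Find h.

First differences 10, 6, 2; second difference -4 = 2a, so a = -2.
Expanding, the m-coefficient is −2ah = 4h; matching it to the data gives h = 3, and then k = 4.
So T(m) = -2(m − 3)² + 4.
Hence h = 3.

3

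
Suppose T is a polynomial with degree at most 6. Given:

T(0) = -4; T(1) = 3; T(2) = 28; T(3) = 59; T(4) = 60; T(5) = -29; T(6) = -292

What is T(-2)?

-36

First differences: 7, 25, 31, 1, -89, -263. Second differences: 18, 6, -30, -90, -174. Third differences: -12, -36, -60, -84. Fourth differences: -24, -24, -24.
Level-4 differences are constant, so T has degree 4.
Fitting a degree-4 polynomial gives T(m) = -m^4 + 4m³ + 4m² - 4.
Then T(-2) = -36.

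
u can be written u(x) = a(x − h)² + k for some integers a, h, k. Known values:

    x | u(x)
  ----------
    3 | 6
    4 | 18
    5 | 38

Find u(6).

First differences 12, 20; second difference 8 = 2a, so a = 4.
Expanding, the x-coefficient is −2ah = -8h; matching it to the data gives h = 2, and then k = 2.
So u(x) = 4(x − 2)² + 2.
u(6) = 4·4² + 2 = 66.

66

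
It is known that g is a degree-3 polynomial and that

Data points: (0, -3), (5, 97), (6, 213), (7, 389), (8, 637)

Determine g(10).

1397

Write g(t) = at³ + bt² + ct + d; the 5 given values yield a linear system in the 4 coefficients.
Solving, g(t) = 2t³ - 6t² - 3.
Then g(10) = 1397.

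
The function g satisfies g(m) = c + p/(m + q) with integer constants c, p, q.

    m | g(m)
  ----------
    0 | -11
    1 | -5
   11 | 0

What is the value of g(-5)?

4

(g(m) − c)(m + q) = p for each data point; the three points give a linear system in c and q, then p follows.
Solving: c = 1, q = 1, p = -12, so g(m) = 1 − 12/(m + 1).
Then g(-5) = 1 − 12/(-4) = 4.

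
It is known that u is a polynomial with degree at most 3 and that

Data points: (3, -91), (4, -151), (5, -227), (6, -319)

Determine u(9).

First differences: -60, -76, -92. Second differences: -16, -16.
Level-2 differences are constant, so u has degree 2.
Fitting a degree-2 polynomial gives u(t) = -8t² - 4t - 7.
Then u(9) = -691.

-691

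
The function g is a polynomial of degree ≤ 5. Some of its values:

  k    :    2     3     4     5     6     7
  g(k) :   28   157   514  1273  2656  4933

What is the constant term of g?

Write g(k) = ak^5 + bk^4 + ck³ + dk² + ek + p; the 6 given values yield a linear system in the 6 coefficients.
Solving, the leading coefficient vanishes, and g(k) = 2k^4 + k³ - 5k² + 5k - 2.
The constant term is g(0) = -2.

-2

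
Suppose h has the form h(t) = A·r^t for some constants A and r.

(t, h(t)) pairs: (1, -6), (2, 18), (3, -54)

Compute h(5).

Consecutive ratio: 18/(-6) = -3, and -54/18 = -3, so r = -3.
Then A·(-3)^1 = -6 gives A = 2, and h(t) = 2·(-3)^t.
h(5) = 2·(-3)^5 = -486.

-486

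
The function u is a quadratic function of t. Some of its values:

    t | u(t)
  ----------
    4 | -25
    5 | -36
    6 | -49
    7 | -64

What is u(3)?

-16

First differences: -11, -13, -15. Second differences: -2, -2.
Level-2 differences are constant, so u has degree 2.
Fitting a degree-2 polynomial gives u(t) = -t² - 2t - 1.
Then u(3) = -16.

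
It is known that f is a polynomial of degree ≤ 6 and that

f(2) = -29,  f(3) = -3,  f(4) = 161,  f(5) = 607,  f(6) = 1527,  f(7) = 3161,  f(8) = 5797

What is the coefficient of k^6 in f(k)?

0

Write f(k) = ak^6 + bk^5 + ck^4 + dk³ + ek² + pk + q; the 7 given values yield a linear system in the 7 coefficients.
Solving, the top 2 coefficients vanish, and f(k) = 2k^4 - 4k³ - 5k² - 3k - 3.
The coefficient of k^6 is 0.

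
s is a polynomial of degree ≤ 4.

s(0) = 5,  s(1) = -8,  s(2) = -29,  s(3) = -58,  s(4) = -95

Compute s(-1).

10

Write s(k) = ak^4 + bk³ + ck² + dk + e; the 5 given values yield a linear system in the 5 coefficients.
Solving, the top 2 coefficients vanish, and s(k) = -4k² - 9k + 5.
Then s(-1) = 10.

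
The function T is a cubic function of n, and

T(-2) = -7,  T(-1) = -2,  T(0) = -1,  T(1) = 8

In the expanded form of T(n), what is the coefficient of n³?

Write T(n) = an³ + bn² + cn + d; the 4 given values yield a linear system in the 4 coefficients.
Solving, T(n) = 2n³ + 4n² + 3n - 1.
The coefficient of n³ is 2.

2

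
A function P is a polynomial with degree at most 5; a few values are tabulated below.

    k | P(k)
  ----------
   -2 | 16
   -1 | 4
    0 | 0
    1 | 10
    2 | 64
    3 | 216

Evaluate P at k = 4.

First differences: -12, -4, 10, 54, 152. Second differences: 8, 14, 44, 98. Third differences: 6, 30, 54. Fourth differences: 24, 24.
Level-4 differences are constant, so P has degree 4.
Fitting a degree-4 polynomial gives P(k) = k^4 + 3k³ + 6k².
Then P(4) = 544.

544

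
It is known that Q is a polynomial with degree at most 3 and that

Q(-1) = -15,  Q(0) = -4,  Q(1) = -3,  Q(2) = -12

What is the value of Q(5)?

-99

First differences: 11, 1, -9. Second differences: -10, -10.
Level-2 differences are constant, so Q has degree 2.
Fitting a degree-2 polynomial gives Q(t) = -5t² + 6t - 4.
Then Q(5) = -99.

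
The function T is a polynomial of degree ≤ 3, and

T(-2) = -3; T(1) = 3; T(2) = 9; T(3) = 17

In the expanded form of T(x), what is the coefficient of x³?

0

Write T(x) = ax³ + bx² + cx + d; the 4 given values yield a linear system in the 4 coefficients.
Solving, the leading coefficient vanishes, and T(x) = x² + 3x - 1.
The coefficient of x³ is 0.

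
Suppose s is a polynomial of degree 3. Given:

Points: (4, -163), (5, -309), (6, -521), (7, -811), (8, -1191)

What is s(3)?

First differences: -146, -212, -290, -380. Second differences: -66, -78, -90. Third differences: -12, -12.
Level-3 differences are constant, so s has degree 3.
Fitting a degree-3 polynomial gives s(x) = -2x³ - 3x² + 3x + 1.
Then s(3) = -71.

-71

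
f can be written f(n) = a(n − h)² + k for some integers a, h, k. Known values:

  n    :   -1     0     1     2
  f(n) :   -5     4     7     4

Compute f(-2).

First differences 9, 3, -3; second difference -6 = 2a, so a = -3.
Expanding, the n-coefficient is −2ah = 6h; matching it to the data gives h = 1, and then k = 7.
So f(n) = -3(n − 1)² + 7.
f(-2) = -3·(-3)² + 7 = -20.

-20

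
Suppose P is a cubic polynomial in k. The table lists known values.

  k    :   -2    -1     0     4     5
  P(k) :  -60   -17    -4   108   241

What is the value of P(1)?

Write P(k) = ak³ + bk² + ck + d; the 5 given values yield a linear system in the 4 coefficients.
Solving, P(k) = 3k³ - 6k² + 4k - 4.
Then P(1) = -3.

-3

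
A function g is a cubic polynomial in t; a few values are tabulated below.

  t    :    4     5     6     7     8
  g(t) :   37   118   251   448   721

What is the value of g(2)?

-17

First differences: 81, 133, 197, 273. Second differences: 52, 64, 76. Third differences: 12, 12.
Level-3 differences are constant, so g has degree 3.
Fitting a degree-3 polynomial gives g(t) = 2t³ - 4t² - 5t - 7.
Then g(2) = -17.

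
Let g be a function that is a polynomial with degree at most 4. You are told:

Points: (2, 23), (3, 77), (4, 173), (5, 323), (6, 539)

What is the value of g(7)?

833

Write g(t) = at^4 + bt³ + ct² + dt + e; the 5 given values yield a linear system in the 5 coefficients.
Solving, the leading coefficient vanishes, and g(t) = 2t³ + 3t² + t - 7.
Then g(7) = 833.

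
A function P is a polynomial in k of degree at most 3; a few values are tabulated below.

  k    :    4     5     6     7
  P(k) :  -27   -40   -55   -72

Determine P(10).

Write P(k) = ak³ + bk² + ck + d; the 4 given values yield a linear system in the 4 coefficients.
Solving, the leading coefficient vanishes, and P(k) = -k² - 4k + 5.
Then P(10) = -135.

-135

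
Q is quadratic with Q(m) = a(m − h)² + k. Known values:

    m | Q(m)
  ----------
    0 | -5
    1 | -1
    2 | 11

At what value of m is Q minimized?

0

First differences 4, 12; second difference 8 = 2a, so a = 4.
Expanding, the m-coefficient is −2ah = -8h; matching it to the data gives h = 0, and then k = -5.
So Q(m) = 4(m + 0)² − 5.
Hence h = 0.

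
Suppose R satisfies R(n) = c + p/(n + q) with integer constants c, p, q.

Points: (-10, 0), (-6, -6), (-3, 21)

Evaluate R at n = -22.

(R(n) − c)(n + q) = p for each data point; the three points give a linear system in c and q, then p follows.
Solving: c = 3, q = 4, p = 18, so R(n) = 3 + 18/(n + 4).
Then R(-22) = 3 + 18/(-18) = 2.

2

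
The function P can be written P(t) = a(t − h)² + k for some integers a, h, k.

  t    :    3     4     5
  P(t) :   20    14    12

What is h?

5

First differences -6, -2; second difference 4 = 2a, so a = 2.
Expanding, the t-coefficient is −2ah = -4h; matching it to the data gives h = 5, and then k = 12.
So P(t) = 2(t − 5)² + 12.
Hence h = 5.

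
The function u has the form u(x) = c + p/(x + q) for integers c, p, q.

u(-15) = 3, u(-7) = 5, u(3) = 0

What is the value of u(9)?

1

(u(x) − c)(x + q) = p for each data point; the three points give a linear system in c and q, then p follows.
Solving: c = 2, q = 3, p = -12, so u(x) = 2 − 12/(x + 3).
Then u(9) = 2 − 12/12 = 1.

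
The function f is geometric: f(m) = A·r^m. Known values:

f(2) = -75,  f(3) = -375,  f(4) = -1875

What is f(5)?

Consecutive ratio: -375/(-75) = 5, and -1875/(-375) = 5, so r = 5.
Then A·5^2 = -75 gives A = -3, and f(m) = -3·5^m.
f(5) = -3·5^5 = -9375.

-9375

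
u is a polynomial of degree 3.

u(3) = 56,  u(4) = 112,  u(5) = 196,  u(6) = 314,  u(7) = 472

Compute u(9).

932

Write u(t) = at³ + bt² + ct + d; the 5 given values yield a linear system in the 4 coefficients.
Solving, u(t) = t³ + 2t² + 5t - 4.
Then u(9) = 932.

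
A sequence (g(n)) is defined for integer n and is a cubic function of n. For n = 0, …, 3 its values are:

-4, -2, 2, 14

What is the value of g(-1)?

Write g(n) = an³ + bn² + cn + d; the 4 given values yield a linear system in the 4 coefficients.
Solving, g(n) = n³ - 2n² + 3n - 4.
Then g(-1) = -10.

-10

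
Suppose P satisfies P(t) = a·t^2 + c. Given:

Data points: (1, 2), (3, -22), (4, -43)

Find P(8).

-187

From P(1) = 2 and P(3) = -22: 1a + c = 2 and 9a + c = -22.
Subtracting: 8a = -24, so a = -3; then c = 2 − (-3)·1 = 5.
So P(t) = -3t² + 5, and P(8) = -187.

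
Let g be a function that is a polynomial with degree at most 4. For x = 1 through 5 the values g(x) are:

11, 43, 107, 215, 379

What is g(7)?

Write g(x) = ax^4 + bx³ + cx² + dx + e; the 5 given values yield a linear system in the 5 coefficients.
Solving, the leading coefficient vanishes, and g(x) = 2x³ + 4x² + 6x - 1.
Then g(7) = 923.

923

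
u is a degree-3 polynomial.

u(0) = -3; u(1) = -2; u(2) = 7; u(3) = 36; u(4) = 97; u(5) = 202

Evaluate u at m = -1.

-8

Write u(m) = am³ + bm² + cm + d; the 6 given values yield a linear system in the 4 coefficients.
Solving, u(m) = 2m³ - 2m² + m - 3.
Then u(-1) = -8.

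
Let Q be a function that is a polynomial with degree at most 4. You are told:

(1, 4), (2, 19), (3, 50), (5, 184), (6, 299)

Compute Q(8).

655

Write Q(t) = at^4 + bt³ + ct² + dt + e; the 5 given values yield a linear system in the 5 coefficients.
Solving, the leading coefficient vanishes, and Q(t) = t³ + 2t² + 2t - 1.
Then Q(8) = 655.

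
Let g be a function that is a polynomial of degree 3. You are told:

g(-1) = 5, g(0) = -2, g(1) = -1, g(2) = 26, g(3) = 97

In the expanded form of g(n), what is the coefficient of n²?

First differences: -7, 1, 27, 71. Second differences: 8, 26, 44. Third differences: 18, 18.
Level-3 differences are constant, so g has degree 3.
Fitting a degree-3 polynomial gives g(n) = 3n³ + 4n² - 6n - 2.
The coefficient of n² is 4.

4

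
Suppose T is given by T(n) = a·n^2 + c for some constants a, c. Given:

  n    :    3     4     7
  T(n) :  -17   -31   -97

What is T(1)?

From T(3) = -17 and T(4) = -31: 9a + c = -17 and 16a + c = -31.
Subtracting: 7a = -14, so a = -2; then c = -17 − (-2)·9 = 1.
So T(n) = -2n² + 1, and T(1) = -1.

-1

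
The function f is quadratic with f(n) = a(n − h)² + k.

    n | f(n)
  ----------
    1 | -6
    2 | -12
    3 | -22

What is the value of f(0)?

First differences -6, -10; second difference -4 = 2a, so a = -2.
Expanding, the n-coefficient is −2ah = 4h; matching it to the data gives h = 0, and then k = -4.
So f(n) = -2(n + 0)² − 4.
f(0) = -2·0² − 4 = -4.

-4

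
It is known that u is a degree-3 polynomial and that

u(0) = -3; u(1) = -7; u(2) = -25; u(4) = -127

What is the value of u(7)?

Write u(t) = at³ + bt² + ct + d; the 4 given values yield a linear system in the 4 coefficients.
Solving, u(t) = -t³ - 4t² + t - 3.
Then u(7) = -535.

-535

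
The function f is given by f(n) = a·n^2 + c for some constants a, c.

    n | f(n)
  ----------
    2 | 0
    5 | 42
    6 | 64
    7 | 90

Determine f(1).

From f(2) = 0 and f(5) = 42: 4a + c = 0 and 25a + c = 42.
Subtracting: 21a = 42, so a = 2; then c = 0 − 2·4 = -8.
So f(n) = 2n² − 8, and f(1) = -6.

-6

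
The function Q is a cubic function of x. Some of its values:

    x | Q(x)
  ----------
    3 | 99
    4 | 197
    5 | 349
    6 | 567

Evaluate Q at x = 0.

Write Q(x) = ax³ + bx² + cx + d; the 4 given values yield a linear system in the 4 coefficients.
Solving, Q(x) = 2x³ + 3x² + 3x + 9.
Then Q(0) = 9.

9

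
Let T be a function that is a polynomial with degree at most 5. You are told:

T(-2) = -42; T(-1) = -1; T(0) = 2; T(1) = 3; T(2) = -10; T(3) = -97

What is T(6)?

First differences: 41, 3, 1, -13, -87. Second differences: -38, -2, -14, -74. Third differences: 36, -12, -60. Fourth differences: -48, -48.
Level-4 differences are constant, so T has degree 4.
Fitting a degree-4 polynomial gives T(m) = -2m^4 + 2m³ + m² + 2.
Then T(6) = -2122.

-2122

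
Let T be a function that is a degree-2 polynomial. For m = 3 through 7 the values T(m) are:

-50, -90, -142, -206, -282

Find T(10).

-582

First differences: -40, -52, -64, -76. Second differences: -12, -12, -12.
Level-2 differences are constant, so T has degree 2.
Fitting a degree-2 polynomial gives T(m) = -6m² + 2m - 2.
Then T(10) = -582.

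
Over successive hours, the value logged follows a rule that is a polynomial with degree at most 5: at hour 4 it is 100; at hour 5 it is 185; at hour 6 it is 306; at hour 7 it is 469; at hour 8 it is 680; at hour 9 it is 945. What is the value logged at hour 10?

1270

Write the value at t as u(t).
First differences: 85, 121, 163, 211, 265. Second differences: 36, 42, 48, 54. Third differences: 6, 6, 6.
Level-3 differences are constant, so u has degree 3.
Extending the table by one column gives the next first difference 325, so u(10) = 945 + 325 = 1270.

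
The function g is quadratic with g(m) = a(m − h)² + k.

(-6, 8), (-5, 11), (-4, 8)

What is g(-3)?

First differences 3, -3; second difference -6 = 2a, so a = -3.
Expanding, the m-coefficient is −2ah = 6h; matching it to the data gives h = -5, and then k = 11.
So g(m) = -3(m + 5)² + 11.
g(-3) = -3·2² + 11 = -1.

-1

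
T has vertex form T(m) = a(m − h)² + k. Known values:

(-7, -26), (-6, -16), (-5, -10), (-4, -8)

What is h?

-4

First differences 10, 6, 2; second difference -4 = 2a, so a = -2.
Expanding, the m-coefficient is −2ah = 4h; matching it to the data gives h = -4, and then k = -8.
So T(m) = -2(m + 4)² − 8.
Hence h = -4.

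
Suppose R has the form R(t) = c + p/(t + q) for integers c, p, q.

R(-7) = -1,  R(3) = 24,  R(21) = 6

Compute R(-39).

3

(R(t) − c)(t + q) = p for each data point; the three points give a linear system in c and q, then p follows.
Solving: c = 4, q = -1, p = 40, so R(t) = 4 + 40/(t − 1).
Then R(-39) = 4 + 40/(-40) = 3.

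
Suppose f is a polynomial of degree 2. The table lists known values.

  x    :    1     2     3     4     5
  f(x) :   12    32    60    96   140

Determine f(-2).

0

First differences: 20, 28, 36, 44. Second differences: 8, 8, 8.
Level-2 differences are constant, so f has degree 2.
Fitting a degree-2 polynomial gives f(x) = 4x² + 8x.
Then f(-2) = 0.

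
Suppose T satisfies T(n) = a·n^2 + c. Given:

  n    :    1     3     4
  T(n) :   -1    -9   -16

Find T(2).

-4

From T(1) = -1 and T(3) = -9: 1a + c = -1 and 9a + c = -9.
Subtracting: 8a = -8, so a = -1; then c = -1 − (-1)·1 = 0.
So T(n) = -1n² + 0, and T(2) = -4.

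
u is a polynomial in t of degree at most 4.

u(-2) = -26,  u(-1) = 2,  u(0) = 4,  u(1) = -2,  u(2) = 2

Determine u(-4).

-232

First differences: 28, 2, -6, 4. Second differences: -26, -8, 10. Third differences: 18, 18.
Level-3 differences are constant, so u has degree 3.
Fitting a degree-3 polynomial gives u(t) = 3t³ - 4t² - 5t + 4.
Then u(-4) = -232.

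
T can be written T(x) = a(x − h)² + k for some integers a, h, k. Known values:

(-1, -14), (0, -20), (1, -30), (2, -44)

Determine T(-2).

-12

First differences -6, -10, -14; second difference -4 = 2a, so a = -2.
Expanding, the x-coefficient is −2ah = 4h; matching it to the data gives h = -2, and then k = -12.
So T(x) = -2(x + 2)² − 12.
T(-2) = -2·0² − 12 = -12.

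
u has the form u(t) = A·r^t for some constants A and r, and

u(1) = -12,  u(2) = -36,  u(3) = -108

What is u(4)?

Consecutive ratio: -36/(-12) = 3, and -108/(-36) = 3, so r = 3.
Then A·3^1 = -12 gives A = -4, and u(t) = -4·3^t.
u(4) = -4·3^4 = -324.

-324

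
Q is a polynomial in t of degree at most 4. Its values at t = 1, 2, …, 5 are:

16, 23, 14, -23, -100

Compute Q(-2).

19

Write Q(t) = at^4 + bt³ + ct² + dt + e; the 5 given values yield a linear system in the 5 coefficients.
Solving, the leading coefficient vanishes, and Q(t) = -2t³ + 4t² + 9t + 5.
Then Q(-2) = 19.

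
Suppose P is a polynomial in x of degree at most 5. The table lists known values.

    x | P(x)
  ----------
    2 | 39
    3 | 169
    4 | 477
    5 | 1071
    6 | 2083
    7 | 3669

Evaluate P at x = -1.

First differences: 130, 308, 594, 1012, 1586. Second differences: 178, 286, 418, 574. Third differences: 108, 132, 156. Fourth differences: 24, 24.
Level-4 differences are constant, so P has degree 4.
Fitting a degree-4 polynomial gives P(x) = x^4 + 4x³ - 2x² - x + 1.
Then P(-1) = -3.

-3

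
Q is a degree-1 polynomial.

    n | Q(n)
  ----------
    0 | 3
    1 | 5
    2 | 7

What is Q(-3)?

-3

Write Q(n) = an + b; the 3 given values yield a linear system in the 2 coefficients.
Solving, Q(n) = 2n + 3.
Then Q(-3) = -3.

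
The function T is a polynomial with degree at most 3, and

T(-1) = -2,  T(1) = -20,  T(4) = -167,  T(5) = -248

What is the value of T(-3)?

-48

Write T(x) = ax³ + bx² + cx + d; the 4 given values yield a linear system in the 4 coefficients.
Solving, the leading coefficient vanishes, and T(x) = -8x² - 9x - 3.
Then T(-3) = -48.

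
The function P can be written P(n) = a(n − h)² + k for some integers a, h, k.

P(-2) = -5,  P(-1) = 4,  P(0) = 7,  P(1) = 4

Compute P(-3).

-20

First differences 9, 3, -3; second difference -6 = 2a, so a = -3.
Expanding, the n-coefficient is −2ah = 6h; matching it to the data gives h = 0, and then k = 7.
So P(n) = -3(n + 0)² + 7.
P(-3) = -3·(-3)² + 7 = -20.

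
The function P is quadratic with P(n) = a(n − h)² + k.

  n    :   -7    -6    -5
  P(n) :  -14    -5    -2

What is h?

-5

First differences 9, 3; second difference -6 = 2a, so a = -3.
Expanding, the n-coefficient is −2ah = 6h; matching it to the data gives h = -5, and then k = -2.
So P(n) = -3(n + 5)² − 2.
Hence h = -5.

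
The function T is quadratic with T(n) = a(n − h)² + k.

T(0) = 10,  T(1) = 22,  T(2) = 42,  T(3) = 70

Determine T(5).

150

First differences 12, 20, 28; second difference 8 = 2a, so a = 4.
Expanding, the n-coefficient is −2ah = -8h; matching it to the data gives h = -1, and then k = 6.
So T(n) = 4(n + 1)² + 6.
T(5) = 4·6² + 6 = 150.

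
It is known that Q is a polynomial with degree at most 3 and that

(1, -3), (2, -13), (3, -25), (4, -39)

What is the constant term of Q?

First differences: -10, -12, -14. Second differences: -2, -2.
Level-2 differences are constant, so Q has degree 2.
Fitting a degree-2 polynomial gives Q(k) = -k² - 7k + 5.
The constant term is Q(0) = 5.

5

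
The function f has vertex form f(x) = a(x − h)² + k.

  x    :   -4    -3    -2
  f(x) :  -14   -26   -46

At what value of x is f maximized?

First differences -12, -20; second difference -8 = 2a, so a = -4.
Expanding, the x-coefficient is −2ah = 8h; matching it to the data gives h = -5, and then k = -10.
So f(x) = -4(x + 5)² − 10.
Hence h = -5.

-5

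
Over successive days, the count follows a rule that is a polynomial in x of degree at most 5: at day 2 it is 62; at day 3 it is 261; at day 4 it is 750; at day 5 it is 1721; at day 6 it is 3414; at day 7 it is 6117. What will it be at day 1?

Write the value at x as g(x).
Write g(x) = ax^5 + bx^4 + cx³ + dx² + ex + p; the 6 given values yield a linear system in the 6 coefficients.
Solving, the leading coefficient vanishes, and g(x) = 2x^4 + 4x³ - x² - 2x + 6.
Then g(1) = 9.

9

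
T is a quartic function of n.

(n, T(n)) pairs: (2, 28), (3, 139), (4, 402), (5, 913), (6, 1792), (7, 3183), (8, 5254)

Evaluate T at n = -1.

7

First differences: 111, 263, 511, 879, 1391, 2071. Second differences: 152, 248, 368, 512, 680. Third differences: 96, 120, 144, 168. Fourth differences: 24, 24, 24.
Level-4 differences are constant, so T has degree 4.
Fitting a degree-4 polynomial gives T(n) = n^4 + 2n³ + 3n² - 7n - 2.
Then T(-1) = 7.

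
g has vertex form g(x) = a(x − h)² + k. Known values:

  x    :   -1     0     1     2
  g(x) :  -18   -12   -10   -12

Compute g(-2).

-28

First differences 6, 2, -2; second difference -4 = 2a, so a = -2.
Expanding, the x-coefficient is −2ah = 4h; matching it to the data gives h = 1, and then k = -10.
So g(x) = -2(x − 1)² − 10.
g(-2) = -2·(-3)² − 10 = -28.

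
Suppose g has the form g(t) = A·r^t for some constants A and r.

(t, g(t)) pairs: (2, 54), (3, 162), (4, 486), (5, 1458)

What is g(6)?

Consecutive ratio: 162/54 = 3, and 486/162 = 3, so r = 3.
Then A·3^2 = 54 gives A = 6, and g(t) = 6·3^t.
g(6) = 6·3^6 = 4374.

4374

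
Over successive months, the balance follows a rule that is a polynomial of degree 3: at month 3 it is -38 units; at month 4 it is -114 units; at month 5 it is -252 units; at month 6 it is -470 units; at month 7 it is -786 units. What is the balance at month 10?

-2502

Write the value at t as Q(t).
Write Q(t) = at³ + bt² + ct + d; the 5 given values yield a linear system in the 4 coefficients.
Solving, Q(t) = -3t³ + 5t² - 2.
Then Q(10) = -2502.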